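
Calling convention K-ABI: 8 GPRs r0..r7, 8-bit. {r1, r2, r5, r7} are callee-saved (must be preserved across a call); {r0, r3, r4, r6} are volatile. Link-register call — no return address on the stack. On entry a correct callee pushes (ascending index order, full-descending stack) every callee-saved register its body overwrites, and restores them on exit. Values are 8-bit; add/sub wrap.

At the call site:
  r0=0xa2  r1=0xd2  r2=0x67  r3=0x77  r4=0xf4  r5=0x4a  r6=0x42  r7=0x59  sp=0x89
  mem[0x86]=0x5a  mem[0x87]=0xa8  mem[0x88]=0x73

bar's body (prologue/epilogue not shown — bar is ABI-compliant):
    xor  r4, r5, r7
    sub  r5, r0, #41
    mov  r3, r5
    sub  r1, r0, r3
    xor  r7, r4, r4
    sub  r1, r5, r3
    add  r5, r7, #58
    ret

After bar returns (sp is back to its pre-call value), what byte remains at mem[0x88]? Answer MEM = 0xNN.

MEM = 0xd2

prologue: push r1 -> mem[0x88]=0xd2, sp=0x88
prologue: push r5 -> mem[0x87]=0x4a, sp=0x87
prologue: push r7 -> mem[0x86]=0x59, sp=0x86
body[0] xor  r4, r5, r7 -> r4=0x13
body[1] sub  r5, r0, #41 -> r5=0x79
body[2] mov  r3, r5 -> r3=0x79
body[3] sub  r1, r0, r3 -> r1=0x29
body[4] xor  r7, r4, r4 -> r7=0x00
body[5] sub  r1, r5, r3 -> r1=0x00
body[6] add  r5, r7, #58 -> r5=0x3a
epilogue: pop r7=0x59, sp=0x87
epilogue: pop r5=0x4a, sp=0x88
epilogue: pop r1=0xd2, sp=0x89
prologue pushed ['r1', 'r5', 'r7'] at ['0x88', '0x87', '0x86']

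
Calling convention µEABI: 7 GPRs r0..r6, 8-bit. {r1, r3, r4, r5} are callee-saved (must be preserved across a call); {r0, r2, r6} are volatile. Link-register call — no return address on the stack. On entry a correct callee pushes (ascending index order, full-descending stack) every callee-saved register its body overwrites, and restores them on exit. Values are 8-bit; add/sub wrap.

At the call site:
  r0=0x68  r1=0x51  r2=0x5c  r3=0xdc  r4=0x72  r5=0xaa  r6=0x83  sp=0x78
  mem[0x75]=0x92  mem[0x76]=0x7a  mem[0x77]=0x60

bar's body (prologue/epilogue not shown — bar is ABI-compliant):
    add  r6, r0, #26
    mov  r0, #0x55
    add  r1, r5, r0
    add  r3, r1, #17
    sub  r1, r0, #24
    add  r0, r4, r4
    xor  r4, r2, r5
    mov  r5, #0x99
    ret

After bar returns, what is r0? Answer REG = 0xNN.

REG = 0xe4

prologue: push r1 → mem[0x77]=0x51, sp=0x77
prologue: push r3 → mem[0x76]=0xdc, sp=0x76
prologue: push r4 → mem[0x75]=0x72, sp=0x75
prologue: push r5 → mem[0x74]=0xaa, sp=0x74
body[0] add  r6, r0, #26 → r6=0x82
body[1] mov  r0, #0x55 → r0=0x55
body[2] add  r1, r5, r0 → r1=0xff
body[3] add  r3, r1, #17 → r3=0x10
body[4] sub  r1, r0, #24 → r1=0x3d
body[5] add  r0, r4, r4 → r0=0xe4
body[6] xor  r4, r2, r5 → r4=0xf6
body[7] mov  r5, #0x99 → r5=0x99
epilogue: pop r5=0xaa, sp=0x75
epilogue: pop r4=0x72, sp=0x76
epilogue: pop r3=0xdc, sp=0x77
epilogue: pop r1=0x51, sp=0x78
r0 is caller-saved → body value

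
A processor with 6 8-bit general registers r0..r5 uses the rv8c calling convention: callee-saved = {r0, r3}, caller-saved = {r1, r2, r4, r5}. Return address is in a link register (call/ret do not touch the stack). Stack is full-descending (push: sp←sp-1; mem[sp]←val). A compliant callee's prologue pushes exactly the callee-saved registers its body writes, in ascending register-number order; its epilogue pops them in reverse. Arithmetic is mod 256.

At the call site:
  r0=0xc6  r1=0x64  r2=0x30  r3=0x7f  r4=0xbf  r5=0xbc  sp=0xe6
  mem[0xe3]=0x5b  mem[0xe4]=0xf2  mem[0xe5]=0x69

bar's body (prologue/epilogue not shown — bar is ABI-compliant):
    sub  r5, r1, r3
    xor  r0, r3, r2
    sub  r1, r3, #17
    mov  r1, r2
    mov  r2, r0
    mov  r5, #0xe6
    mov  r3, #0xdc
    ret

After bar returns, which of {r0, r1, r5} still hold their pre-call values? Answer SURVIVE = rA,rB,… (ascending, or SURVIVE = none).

SURVIVE = r0

prologue: push r0 → mem[0xe5]=0xc6, sp=0xe5
prologue: push r3 → mem[0xe4]=0x7f, sp=0xe4
body[0] sub  r5, r1, r3 → r5=0xe5
body[1] xor  r0, r3, r2 → r0=0x4f
body[2] sub  r1, r3, #17 → r1=0x6e
body[3] mov  r1, r2 → r1=0x30
body[4] mov  r2, r0 → r2=0x4f
body[5] mov  r5, #0xe6 → r5=0xe6
body[6] mov  r3, #0xdc → r3=0xdc
epilogue: pop r3=0x7f, sp=0xe5
epilogue: pop r0=0xc6, sp=0xe6
r0: callee-saved, written=True
r1: caller-saved, written=True
r5: caller-saved, written=True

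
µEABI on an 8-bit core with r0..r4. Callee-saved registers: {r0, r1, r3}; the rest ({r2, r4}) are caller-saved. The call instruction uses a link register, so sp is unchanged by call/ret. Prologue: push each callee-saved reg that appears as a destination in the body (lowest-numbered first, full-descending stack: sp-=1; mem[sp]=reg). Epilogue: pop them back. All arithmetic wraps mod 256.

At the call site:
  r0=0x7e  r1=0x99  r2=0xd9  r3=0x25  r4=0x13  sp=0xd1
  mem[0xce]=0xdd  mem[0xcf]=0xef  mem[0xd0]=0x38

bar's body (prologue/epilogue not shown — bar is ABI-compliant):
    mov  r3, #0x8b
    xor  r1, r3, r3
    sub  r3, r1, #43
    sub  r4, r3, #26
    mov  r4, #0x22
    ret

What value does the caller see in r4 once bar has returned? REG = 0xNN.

REG = 0x22

prologue: push r1 → mem[0xd0]=0x99, sp=0xd0
prologue: push r3 → mem[0xcf]=0x25, sp=0xcf
body[0] mov  r3, #0x8b → r3=0x8b
body[1] xor  r1, r3, r3 → r1=0x00
body[2] sub  r3, r1, #43 → r3=0xd5
body[3] sub  r4, r3, #26 → r4=0xbb
body[4] mov  r4, #0x22 → r4=0x22
epilogue: pop r3=0x25, sp=0xd0
epilogue: pop r1=0x99, sp=0xd1
r4 is caller-saved → body value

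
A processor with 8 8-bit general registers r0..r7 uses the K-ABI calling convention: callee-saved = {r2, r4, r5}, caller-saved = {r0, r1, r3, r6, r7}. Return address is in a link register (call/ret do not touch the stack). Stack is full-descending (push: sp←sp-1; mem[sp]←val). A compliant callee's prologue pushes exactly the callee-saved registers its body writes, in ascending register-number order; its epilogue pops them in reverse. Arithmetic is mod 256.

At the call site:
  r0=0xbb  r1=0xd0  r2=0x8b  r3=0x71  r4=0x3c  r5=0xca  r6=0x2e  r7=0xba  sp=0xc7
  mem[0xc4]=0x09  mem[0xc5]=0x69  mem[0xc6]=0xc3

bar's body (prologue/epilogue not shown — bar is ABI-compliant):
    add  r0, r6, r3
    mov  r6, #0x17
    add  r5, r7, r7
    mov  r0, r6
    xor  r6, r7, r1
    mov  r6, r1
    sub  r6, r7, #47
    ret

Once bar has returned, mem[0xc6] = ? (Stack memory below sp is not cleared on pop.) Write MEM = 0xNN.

prologue: push r5 -> mem[0xc6]=0xca, sp=0xc6
body[0] add  r0, r6, r3 -> r0=0x9f
body[1] mov  r6, #0x17 -> r6=0x17
body[2] add  r5, r7, r7 -> r5=0x74
body[3] mov  r0, r6 -> r0=0x17
body[4] xor  r6, r7, r1 -> r6=0x6a
body[5] mov  r6, r1 -> r6=0xd0
body[6] sub  r6, r7, #47 -> r6=0x8b
epilogue: pop r5=0xca, sp=0xc7
prologue pushed ['r5'] at ['0xc6']

MEM = 0xca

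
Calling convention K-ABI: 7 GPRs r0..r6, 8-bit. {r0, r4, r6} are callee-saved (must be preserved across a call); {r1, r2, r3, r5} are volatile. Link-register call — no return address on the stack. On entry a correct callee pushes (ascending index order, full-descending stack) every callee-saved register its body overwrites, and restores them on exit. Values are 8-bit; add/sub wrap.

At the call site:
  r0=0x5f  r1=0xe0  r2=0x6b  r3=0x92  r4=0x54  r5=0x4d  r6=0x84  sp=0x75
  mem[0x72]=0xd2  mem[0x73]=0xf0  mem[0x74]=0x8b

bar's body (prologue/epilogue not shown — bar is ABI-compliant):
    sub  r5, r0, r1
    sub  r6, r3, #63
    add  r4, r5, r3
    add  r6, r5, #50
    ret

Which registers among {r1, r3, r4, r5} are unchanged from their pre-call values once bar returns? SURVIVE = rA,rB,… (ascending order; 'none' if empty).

prologue: push r4 → mem[0x74]=0x54, sp=0x74
prologue: push r6 → mem[0x73]=0x84, sp=0x73
body[0] sub  r5, r0, r1 → r5=0x7f
body[1] sub  r6, r3, #63 → r6=0x53
body[2] add  r4, r5, r3 → r4=0x11
body[3] add  r6, r5, #50 → r6=0xb1
epilogue: pop r6=0x84, sp=0x74
epilogue: pop r4=0x54, sp=0x75
r1: caller-saved, written=False
r3: caller-saved, written=False
r4: callee-saved, written=True
r5: caller-saved, written=True

SURVIVE = r1,r3,r4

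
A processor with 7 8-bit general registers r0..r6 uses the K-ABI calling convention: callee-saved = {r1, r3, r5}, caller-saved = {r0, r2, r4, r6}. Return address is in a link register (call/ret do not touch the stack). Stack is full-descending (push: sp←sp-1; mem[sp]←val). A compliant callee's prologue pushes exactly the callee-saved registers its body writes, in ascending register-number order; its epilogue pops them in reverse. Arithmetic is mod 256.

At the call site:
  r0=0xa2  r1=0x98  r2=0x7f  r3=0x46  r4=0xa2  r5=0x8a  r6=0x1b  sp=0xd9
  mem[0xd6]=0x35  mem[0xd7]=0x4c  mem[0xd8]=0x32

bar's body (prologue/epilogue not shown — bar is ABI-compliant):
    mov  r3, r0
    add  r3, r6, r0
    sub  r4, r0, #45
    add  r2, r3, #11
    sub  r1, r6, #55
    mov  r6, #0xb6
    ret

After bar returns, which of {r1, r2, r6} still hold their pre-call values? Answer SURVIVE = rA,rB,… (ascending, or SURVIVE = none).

SURVIVE = r1

prologue: push r1 -> mem[0xd8]=0x98, sp=0xd8
prologue: push r3 -> mem[0xd7]=0x46, sp=0xd7
body[0] mov  r3, r0 -> r3=0xa2
body[1] add  r3, r6, r0 -> r3=0xbd
body[2] sub  r4, r0, #45 -> r4=0x75
body[3] add  r2, r3, #11 -> r2=0xc8
body[4] sub  r1, r6, #55 -> r1=0xe4
body[5] mov  r6, #0xb6 -> r6=0xb6
epilogue: pop r3=0x46, sp=0xd8
epilogue: pop r1=0x98, sp=0xd9
r1: callee-saved, written=True
r2: caller-saved, written=True
r6: caller-saved, written=True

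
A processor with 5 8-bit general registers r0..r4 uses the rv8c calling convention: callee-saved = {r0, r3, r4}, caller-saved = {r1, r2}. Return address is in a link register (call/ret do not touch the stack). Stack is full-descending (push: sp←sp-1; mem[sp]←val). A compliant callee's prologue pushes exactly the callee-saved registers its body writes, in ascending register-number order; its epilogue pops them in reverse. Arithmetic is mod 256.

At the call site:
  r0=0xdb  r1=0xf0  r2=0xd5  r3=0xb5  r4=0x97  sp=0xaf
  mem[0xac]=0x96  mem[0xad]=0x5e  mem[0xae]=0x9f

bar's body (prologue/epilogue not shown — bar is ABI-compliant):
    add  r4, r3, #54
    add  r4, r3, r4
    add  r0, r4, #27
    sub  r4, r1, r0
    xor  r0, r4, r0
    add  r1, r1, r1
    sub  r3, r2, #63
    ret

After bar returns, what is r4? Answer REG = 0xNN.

REG = 0x97

prologue: push r0 -> mem[0xae]=0xdb, sp=0xae
prologue: push r3 -> mem[0xad]=0xb5, sp=0xad
prologue: push r4 -> mem[0xac]=0x97, sp=0xac
body[0] add  r4, r3, #54 -> r4=0xeb
body[1] add  r4, r3, r4 -> r4=0xa0
body[2] add  r0, r4, #27 -> r0=0xbb
body[3] sub  r4, r1, r0 -> r4=0x35
body[4] xor  r0, r4, r0 -> r0=0x8e
body[5] add  r1, r1, r1 -> r1=0xe0
body[6] sub  r3, r2, #63 -> r3=0x96
epilogue: pop r4=0x97, sp=0xad
epilogue: pop r3=0xb5, sp=0xae
epilogue: pop r0=0xdb, sp=0xaf
r4 is callee-saved -> restored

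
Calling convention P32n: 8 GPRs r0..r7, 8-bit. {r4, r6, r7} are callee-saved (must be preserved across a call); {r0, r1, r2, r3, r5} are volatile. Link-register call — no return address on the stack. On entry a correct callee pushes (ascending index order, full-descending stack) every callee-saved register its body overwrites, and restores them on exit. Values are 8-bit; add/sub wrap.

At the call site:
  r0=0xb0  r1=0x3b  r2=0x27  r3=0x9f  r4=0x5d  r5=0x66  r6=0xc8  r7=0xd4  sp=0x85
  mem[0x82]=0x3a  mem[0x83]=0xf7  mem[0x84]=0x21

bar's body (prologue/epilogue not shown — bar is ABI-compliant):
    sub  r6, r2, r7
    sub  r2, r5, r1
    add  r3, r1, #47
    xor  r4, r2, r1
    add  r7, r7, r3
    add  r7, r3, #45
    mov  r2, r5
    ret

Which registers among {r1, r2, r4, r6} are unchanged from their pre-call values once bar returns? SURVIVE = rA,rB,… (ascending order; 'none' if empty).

prologue: push r4 -> mem[0x84]=0x5d, sp=0x84
prologue: push r6 -> mem[0x83]=0xc8, sp=0x83
prologue: push r7 -> mem[0x82]=0xd4, sp=0x82
body[0] sub  r6, r2, r7 -> r6=0x53
body[1] sub  r2, r5, r1 -> r2=0x2b
body[2] add  r3, r1, #47 -> r3=0x6a
body[3] xor  r4, r2, r1 -> r4=0x10
body[4] add  r7, r7, r3 -> r7=0x3e
body[5] add  r7, r3, #45 -> r7=0x97
body[6] mov  r2, r5 -> r2=0x66
epilogue: pop r7=0xd4, sp=0x83
epilogue: pop r6=0xc8, sp=0x84
epilogue: pop r4=0x5d, sp=0x85
r1: caller-saved, written=False
r2: caller-saved, written=True
r4: callee-saved, written=True
r6: callee-saved, written=True

SURVIVE = r1,r4,r6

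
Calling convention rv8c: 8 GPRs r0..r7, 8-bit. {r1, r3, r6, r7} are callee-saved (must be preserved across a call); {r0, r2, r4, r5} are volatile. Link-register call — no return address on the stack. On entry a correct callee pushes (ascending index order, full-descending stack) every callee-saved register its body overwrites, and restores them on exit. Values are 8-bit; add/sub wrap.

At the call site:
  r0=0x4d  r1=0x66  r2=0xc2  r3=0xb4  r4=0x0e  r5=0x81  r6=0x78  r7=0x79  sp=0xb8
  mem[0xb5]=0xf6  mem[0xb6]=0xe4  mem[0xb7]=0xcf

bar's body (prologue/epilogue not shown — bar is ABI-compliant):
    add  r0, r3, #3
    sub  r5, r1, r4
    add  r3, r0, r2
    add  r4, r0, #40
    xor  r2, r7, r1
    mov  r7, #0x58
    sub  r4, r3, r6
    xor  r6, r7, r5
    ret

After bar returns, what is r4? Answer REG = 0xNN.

prologue: push r3 -> mem[0xb7]=0xb4, sp=0xb7
prologue: push r6 -> mem[0xb6]=0x78, sp=0xb6
prologue: push r7 -> mem[0xb5]=0x79, sp=0xb5
body[0] add  r0, r3, #3 -> r0=0xb7
body[1] sub  r5, r1, r4 -> r5=0x58
body[2] add  r3, r0, r2 -> r3=0x79
body[3] add  r4, r0, #40 -> r4=0xdf
body[4] xor  r2, r7, r1 -> r2=0x1f
body[5] mov  r7, #0x58 -> r7=0x58
body[6] sub  r4, r3, r6 -> r4=0x01
body[7] xor  r6, r7, r5 -> r6=0x00
epilogue: pop r7=0x79, sp=0xb6
epilogue: pop r6=0x78, sp=0xb7
epilogue: pop r3=0xb4, sp=0xb8
r4 is caller-saved -> body value

REG = 0x01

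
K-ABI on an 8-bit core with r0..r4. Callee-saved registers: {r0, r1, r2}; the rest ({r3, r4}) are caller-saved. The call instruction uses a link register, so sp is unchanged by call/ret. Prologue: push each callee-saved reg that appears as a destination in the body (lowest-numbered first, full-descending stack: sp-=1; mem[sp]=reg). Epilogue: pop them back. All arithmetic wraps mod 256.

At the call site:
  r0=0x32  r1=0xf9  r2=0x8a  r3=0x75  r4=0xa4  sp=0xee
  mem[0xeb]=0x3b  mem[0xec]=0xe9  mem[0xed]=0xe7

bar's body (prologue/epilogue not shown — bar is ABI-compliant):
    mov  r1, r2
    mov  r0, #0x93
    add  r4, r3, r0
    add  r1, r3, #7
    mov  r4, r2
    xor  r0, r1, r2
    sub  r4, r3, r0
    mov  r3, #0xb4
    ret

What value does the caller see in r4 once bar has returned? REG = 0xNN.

prologue: push r0 → mem[0xed]=0x32, sp=0xed
prologue: push r1 → mem[0xec]=0xf9, sp=0xec
body[0] mov  r1, r2 → r1=0x8a
body[1] mov  r0, #0x93 → r0=0x93
body[2] add  r4, r3, r0 → r4=0x08
body[3] add  r1, r3, #7 → r1=0x7c
body[4] mov  r4, r2 → r4=0x8a
body[5] xor  r0, r1, r2 → r0=0xf6
body[6] sub  r4, r3, r0 → r4=0x7f
body[7] mov  r3, #0xb4 → r3=0xb4
epilogue: pop r1=0xf9, sp=0xed
epilogue: pop r0=0x32, sp=0xee
r4 is caller-saved → body value

REG = 0x7f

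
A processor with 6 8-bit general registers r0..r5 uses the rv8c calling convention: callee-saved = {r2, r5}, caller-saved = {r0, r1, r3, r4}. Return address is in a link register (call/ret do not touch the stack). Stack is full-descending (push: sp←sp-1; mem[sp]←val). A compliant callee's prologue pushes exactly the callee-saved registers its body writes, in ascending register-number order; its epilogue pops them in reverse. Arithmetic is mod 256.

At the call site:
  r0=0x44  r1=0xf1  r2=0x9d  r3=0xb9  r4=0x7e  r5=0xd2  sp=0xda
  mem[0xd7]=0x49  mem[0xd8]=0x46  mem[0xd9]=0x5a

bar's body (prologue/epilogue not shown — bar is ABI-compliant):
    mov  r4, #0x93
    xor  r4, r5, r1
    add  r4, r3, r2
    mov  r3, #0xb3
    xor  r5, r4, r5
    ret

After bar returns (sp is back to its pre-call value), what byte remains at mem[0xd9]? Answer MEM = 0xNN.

MEM = 0xd2

prologue: push r5 → mem[0xd9]=0xd2, sp=0xd9
body[0] mov  r4, #0x93 → r4=0x93
body[1] xor  r4, r5, r1 → r4=0x23
body[2] add  r4, r3, r2 → r4=0x56
body[3] mov  r3, #0xb3 → r3=0xb3
body[4] xor  r5, r4, r5 → r5=0x84
epilogue: pop r5=0xd2, sp=0xda
prologue pushed ['r5'] at ['0xd9']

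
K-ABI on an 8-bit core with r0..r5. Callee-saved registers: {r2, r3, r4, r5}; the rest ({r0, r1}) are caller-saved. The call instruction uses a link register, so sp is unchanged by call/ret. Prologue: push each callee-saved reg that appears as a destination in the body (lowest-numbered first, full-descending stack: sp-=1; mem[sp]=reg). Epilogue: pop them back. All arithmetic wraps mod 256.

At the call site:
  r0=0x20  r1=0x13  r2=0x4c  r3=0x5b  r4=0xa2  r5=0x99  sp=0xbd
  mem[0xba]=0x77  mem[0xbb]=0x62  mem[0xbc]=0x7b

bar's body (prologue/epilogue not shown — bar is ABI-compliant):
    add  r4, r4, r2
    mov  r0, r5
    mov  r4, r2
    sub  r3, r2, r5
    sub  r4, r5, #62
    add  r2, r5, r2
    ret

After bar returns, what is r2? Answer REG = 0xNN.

prologue: push r2 -> mem[0xbc]=0x4c, sp=0xbc
prologue: push r3 -> mem[0xbb]=0x5b, sp=0xbb
prologue: push r4 -> mem[0xba]=0xa2, sp=0xba
body[0] add  r4, r4, r2 -> r4=0xee
body[1] mov  r0, r5 -> r0=0x99
body[2] mov  r4, r2 -> r4=0x4c
body[3] sub  r3, r2, r5 -> r3=0xb3
body[4] sub  r4, r5, #62 -> r4=0x5b
body[5] add  r2, r5, r2 -> r2=0xe5
epilogue: pop r4=0xa2, sp=0xbb
epilogue: pop r3=0x5b, sp=0xbc
epilogue: pop r2=0x4c, sp=0xbd
r2 is callee-saved -> restored

REG = 0x4c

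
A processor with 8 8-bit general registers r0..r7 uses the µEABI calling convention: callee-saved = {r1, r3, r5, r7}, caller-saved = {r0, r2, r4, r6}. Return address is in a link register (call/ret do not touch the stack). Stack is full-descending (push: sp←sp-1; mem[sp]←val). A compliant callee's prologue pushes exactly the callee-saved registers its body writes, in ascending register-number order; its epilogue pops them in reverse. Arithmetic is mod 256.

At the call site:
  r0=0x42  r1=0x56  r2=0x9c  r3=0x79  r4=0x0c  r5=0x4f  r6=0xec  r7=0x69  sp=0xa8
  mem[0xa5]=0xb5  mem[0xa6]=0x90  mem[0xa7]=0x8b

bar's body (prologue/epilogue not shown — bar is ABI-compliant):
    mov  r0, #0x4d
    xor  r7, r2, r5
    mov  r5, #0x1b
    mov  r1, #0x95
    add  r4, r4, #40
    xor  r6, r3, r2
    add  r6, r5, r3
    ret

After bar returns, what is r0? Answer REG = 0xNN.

prologue: push r1 -> mem[0xa7]=0x56, sp=0xa7
prologue: push r5 -> mem[0xa6]=0x4f, sp=0xa6
prologue: push r7 -> mem[0xa5]=0x69, sp=0xa5
body[0] mov  r0, #0x4d -> r0=0x4d
body[1] xor  r7, r2, r5 -> r7=0xd3
body[2] mov  r5, #0x1b -> r5=0x1b
body[3] mov  r1, #0x95 -> r1=0x95
body[4] add  r4, r4, #40 -> r4=0x34
body[5] xor  r6, r3, r2 -> r6=0xe5
body[6] add  r6, r5, r3 -> r6=0x94
epilogue: pop r7=0x69, sp=0xa6
epilogue: pop r5=0x4f, sp=0xa7
epilogue: pop r1=0x56, sp=0xa8
r0 is caller-saved -> body value

REG = 0x4d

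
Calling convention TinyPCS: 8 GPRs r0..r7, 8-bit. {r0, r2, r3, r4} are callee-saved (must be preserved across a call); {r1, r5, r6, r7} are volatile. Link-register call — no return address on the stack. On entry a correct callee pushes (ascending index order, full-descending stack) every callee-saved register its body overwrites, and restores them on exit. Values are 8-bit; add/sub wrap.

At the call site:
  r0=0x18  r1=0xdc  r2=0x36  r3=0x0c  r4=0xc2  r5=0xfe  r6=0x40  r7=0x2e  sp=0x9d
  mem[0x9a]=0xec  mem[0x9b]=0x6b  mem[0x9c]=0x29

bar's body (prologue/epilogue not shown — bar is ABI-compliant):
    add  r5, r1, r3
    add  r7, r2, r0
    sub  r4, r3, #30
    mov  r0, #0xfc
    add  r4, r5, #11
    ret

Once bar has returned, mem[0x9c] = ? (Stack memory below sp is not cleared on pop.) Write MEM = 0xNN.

MEM = 0x18

prologue: push r0 -> mem[0x9c]=0x18, sp=0x9c
prologue: push r4 -> mem[0x9b]=0xc2, sp=0x9b
body[0] add  r5, r1, r3 -> r5=0xe8
body[1] add  r7, r2, r0 -> r7=0x4e
body[2] sub  r4, r3, #30 -> r4=0xee
body[3] mov  r0, #0xfc -> r0=0xfc
body[4] add  r4, r5, #11 -> r4=0xf3
epilogue: pop r4=0xc2, sp=0x9c
epilogue: pop r0=0x18, sp=0x9d
prologue pushed ['r0', 'r4'] at ['0x9c', '0x9b']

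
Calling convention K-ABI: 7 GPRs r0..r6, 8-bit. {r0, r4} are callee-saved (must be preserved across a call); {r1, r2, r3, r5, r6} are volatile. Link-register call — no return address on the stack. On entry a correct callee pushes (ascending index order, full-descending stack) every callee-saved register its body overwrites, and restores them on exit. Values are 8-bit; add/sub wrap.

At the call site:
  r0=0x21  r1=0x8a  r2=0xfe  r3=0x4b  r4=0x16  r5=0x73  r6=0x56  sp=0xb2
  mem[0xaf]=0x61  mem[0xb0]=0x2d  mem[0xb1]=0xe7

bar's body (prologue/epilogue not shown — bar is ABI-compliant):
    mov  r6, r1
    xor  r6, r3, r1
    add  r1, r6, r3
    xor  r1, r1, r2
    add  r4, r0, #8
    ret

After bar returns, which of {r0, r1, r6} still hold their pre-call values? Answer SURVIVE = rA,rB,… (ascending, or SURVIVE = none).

SURVIVE = r0

prologue: push r4 -> mem[0xb1]=0x16, sp=0xb1
body[0] mov  r6, r1 -> r6=0x8a
body[1] xor  r6, r3, r1 -> r6=0xc1
body[2] add  r1, r6, r3 -> r1=0x0c
body[3] xor  r1, r1, r2 -> r1=0xf2
body[4] add  r4, r0, #8 -> r4=0x29
epilogue: pop r4=0x16, sp=0xb2
r0: callee-saved, written=False
r1: caller-saved, written=True
r6: caller-saved, written=True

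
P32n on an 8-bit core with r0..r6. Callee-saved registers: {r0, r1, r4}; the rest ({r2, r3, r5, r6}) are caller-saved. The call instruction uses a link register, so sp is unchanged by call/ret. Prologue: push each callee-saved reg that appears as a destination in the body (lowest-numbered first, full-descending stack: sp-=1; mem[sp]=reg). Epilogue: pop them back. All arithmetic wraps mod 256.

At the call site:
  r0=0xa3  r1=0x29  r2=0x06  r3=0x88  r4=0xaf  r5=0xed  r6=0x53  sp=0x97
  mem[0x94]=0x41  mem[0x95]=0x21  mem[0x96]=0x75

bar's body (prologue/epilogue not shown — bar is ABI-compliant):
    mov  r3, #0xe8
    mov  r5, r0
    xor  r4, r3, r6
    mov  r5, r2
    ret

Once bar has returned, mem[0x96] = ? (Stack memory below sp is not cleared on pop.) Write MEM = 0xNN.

MEM = 0xaf

prologue: push r4 -> mem[0x96]=0xaf, sp=0x96
body[0] mov  r3, #0xe8 -> r3=0xe8
body[1] mov  r5, r0 -> r5=0xa3
body[2] xor  r4, r3, r6 -> r4=0xbb
body[3] mov  r5, r2 -> r5=0x06
epilogue: pop r4=0xaf, sp=0x97
prologue pushed ['r4'] at ['0x96']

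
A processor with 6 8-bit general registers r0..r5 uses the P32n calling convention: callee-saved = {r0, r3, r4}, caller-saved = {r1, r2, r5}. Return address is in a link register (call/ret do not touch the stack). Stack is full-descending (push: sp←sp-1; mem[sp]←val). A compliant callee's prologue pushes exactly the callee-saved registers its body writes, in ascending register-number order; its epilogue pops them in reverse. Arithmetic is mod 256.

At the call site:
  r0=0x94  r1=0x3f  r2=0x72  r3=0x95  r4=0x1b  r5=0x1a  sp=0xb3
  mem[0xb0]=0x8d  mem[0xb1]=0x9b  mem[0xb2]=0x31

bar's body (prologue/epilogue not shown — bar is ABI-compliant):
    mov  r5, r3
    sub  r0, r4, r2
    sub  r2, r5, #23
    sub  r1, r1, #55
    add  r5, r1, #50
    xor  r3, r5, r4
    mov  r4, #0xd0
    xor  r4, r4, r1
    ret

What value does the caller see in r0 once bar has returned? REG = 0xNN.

REG = 0x94

prologue: push r0 -> mem[0xb2]=0x94, sp=0xb2
prologue: push r3 -> mem[0xb1]=0x95, sp=0xb1
prologue: push r4 -> mem[0xb0]=0x1b, sp=0xb0
body[0] mov  r5, r3 -> r5=0x95
body[1] sub  r0, r4, r2 -> r0=0xa9
body[2] sub  r2, r5, #23 -> r2=0x7e
body[3] sub  r1, r1, #55 -> r1=0x08
body[4] add  r5, r1, #50 -> r5=0x3a
body[5] xor  r3, r5, r4 -> r3=0x21
body[6] mov  r4, #0xd0 -> r4=0xd0
body[7] xor  r4, r4, r1 -> r4=0xd8
epilogue: pop r4=0x1b, sp=0xb1
epilogue: pop r3=0x95, sp=0xb2
epilogue: pop r0=0x94, sp=0xb3
r0 is callee-saved -> restored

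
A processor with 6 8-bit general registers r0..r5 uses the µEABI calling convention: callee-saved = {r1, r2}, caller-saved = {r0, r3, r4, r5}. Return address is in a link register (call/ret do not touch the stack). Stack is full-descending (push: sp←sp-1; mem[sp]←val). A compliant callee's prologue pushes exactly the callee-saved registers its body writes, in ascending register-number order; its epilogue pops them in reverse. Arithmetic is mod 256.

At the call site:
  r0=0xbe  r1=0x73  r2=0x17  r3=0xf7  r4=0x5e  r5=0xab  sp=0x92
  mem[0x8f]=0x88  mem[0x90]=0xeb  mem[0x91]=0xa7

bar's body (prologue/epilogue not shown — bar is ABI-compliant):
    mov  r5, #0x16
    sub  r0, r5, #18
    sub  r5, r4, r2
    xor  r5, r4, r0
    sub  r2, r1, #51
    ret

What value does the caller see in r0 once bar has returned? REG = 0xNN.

prologue: push r2 → mem[0x91]=0x17, sp=0x91
body[0] mov  r5, #0x16 → r5=0x16
body[1] sub  r0, r5, #18 → r0=0x04
body[2] sub  r5, r4, r2 → r5=0x47
body[3] xor  r5, r4, r0 → r5=0x5a
body[4] sub  r2, r1, #51 → r2=0x40
epilogue: pop r2=0x17, sp=0x92
r0 is caller-saved → body value

REG = 0x04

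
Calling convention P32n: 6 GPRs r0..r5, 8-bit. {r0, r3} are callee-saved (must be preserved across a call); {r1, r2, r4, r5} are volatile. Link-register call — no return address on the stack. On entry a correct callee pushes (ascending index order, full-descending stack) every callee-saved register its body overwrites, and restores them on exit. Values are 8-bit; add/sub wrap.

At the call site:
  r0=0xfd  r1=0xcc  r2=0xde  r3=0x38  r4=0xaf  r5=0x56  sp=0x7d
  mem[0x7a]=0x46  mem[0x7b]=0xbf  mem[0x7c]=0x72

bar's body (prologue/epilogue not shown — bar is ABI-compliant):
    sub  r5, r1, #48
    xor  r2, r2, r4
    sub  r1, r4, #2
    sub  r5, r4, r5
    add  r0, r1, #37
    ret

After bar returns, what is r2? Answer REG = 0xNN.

REG = 0x71

prologue: push r0 -> mem[0x7c]=0xfd, sp=0x7c
body[0] sub  r5, r1, #48 -> r5=0x9c
body[1] xor  r2, r2, r4 -> r2=0x71
body[2] sub  r1, r4, #2 -> r1=0xad
body[3] sub  r5, r4, r5 -> r5=0x13
body[4] add  r0, r1, #37 -> r0=0xd2
epilogue: pop r0=0xfd, sp=0x7d
r2 is caller-saved -> body value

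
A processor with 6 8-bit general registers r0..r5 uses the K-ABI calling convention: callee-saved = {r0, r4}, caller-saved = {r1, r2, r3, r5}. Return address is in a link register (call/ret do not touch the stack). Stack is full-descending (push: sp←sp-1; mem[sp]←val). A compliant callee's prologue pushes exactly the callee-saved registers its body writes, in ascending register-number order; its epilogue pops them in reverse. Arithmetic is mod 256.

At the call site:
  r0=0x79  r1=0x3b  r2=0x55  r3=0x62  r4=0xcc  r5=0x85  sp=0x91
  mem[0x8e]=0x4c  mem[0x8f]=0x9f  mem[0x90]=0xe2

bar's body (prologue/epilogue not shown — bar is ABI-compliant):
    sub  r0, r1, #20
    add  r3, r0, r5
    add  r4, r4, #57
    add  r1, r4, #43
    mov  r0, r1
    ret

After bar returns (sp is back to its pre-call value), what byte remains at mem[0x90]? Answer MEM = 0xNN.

prologue: push r0 → mem[0x90]=0x79, sp=0x90
prologue: push r4 → mem[0x8f]=0xcc, sp=0x8f
body[0] sub  r0, r1, #20 → r0=0x27
body[1] add  r3, r0, r5 → r3=0xac
body[2] add  r4, r4, #57 → r4=0x05
body[3] add  r1, r4, #43 → r1=0x30
body[4] mov  r0, r1 → r0=0x30
epilogue: pop r4=0xcc, sp=0x90
epilogue: pop r0=0x79, sp=0x91
prologue pushed ['r0', 'r4'] at ['0x90', '0x8f']

MEM = 0x79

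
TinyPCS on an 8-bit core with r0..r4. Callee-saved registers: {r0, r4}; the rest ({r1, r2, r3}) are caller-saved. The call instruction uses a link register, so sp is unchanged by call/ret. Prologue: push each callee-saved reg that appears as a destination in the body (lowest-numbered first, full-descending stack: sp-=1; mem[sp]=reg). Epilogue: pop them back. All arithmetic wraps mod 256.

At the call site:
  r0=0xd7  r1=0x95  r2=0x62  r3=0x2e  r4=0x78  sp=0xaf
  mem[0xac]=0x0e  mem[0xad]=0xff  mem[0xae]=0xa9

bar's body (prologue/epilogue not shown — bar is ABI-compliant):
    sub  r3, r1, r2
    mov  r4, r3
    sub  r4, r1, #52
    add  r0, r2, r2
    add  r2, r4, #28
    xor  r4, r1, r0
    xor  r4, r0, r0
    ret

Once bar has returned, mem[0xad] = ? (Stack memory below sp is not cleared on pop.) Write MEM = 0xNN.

prologue: push r0 → mem[0xae]=0xd7, sp=0xae
prologue: push r4 → mem[0xad]=0x78, sp=0xad
body[0] sub  r3, r1, r2 → r3=0x33
body[1] mov  r4, r3 → r4=0x33
body[2] sub  r4, r1, #52 → r4=0x61
body[3] add  r0, r2, r2 → r0=0xc4
body[4] add  r2, r4, #28 → r2=0x7d
body[5] xor  r4, r1, r0 → r4=0x51
body[6] xor  r4, r0, r0 → r4=0x00
epilogue: pop r4=0x78, sp=0xae
epilogue: pop r0=0xd7, sp=0xaf
prologue pushed ['r0', 'r4'] at ['0xae', '0xad']

MEM = 0x78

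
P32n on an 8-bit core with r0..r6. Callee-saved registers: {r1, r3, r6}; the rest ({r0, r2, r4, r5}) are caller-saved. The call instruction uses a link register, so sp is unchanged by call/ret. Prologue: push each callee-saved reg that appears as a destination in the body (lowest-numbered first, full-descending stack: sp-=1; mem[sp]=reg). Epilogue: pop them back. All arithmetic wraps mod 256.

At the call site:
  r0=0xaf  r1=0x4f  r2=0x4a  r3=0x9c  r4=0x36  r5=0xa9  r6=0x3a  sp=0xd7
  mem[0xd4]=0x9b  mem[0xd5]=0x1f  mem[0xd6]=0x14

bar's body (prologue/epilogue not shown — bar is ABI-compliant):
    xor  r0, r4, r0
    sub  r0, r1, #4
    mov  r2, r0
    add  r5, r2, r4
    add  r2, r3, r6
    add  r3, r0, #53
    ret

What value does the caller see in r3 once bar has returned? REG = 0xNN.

REG = 0x9c

prologue: push r3 -> mem[0xd6]=0x9c, sp=0xd6
body[0] xor  r0, r4, r0 -> r0=0x99
body[1] sub  r0, r1, #4 -> r0=0x4b
body[2] mov  r2, r0 -> r2=0x4b
body[3] add  r5, r2, r4 -> r5=0x81
body[4] add  r2, r3, r6 -> r2=0xd6
body[5] add  r3, r0, #53 -> r3=0x80
epilogue: pop r3=0x9c, sp=0xd7
r3 is callee-saved -> restored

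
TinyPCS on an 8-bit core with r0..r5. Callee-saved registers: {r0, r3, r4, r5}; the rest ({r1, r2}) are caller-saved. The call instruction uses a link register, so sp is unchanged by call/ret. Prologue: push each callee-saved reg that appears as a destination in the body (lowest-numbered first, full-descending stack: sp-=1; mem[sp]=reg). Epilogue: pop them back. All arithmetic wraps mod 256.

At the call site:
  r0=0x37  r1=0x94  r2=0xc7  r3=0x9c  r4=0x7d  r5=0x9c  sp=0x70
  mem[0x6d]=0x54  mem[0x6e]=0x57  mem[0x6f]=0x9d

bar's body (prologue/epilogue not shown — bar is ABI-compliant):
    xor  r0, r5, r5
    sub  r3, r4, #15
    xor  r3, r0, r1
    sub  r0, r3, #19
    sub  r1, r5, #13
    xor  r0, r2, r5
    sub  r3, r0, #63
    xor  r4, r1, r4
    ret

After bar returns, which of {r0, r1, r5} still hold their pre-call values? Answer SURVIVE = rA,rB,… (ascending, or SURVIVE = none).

prologue: push r0 → mem[0x6f]=0x37, sp=0x6f
prologue: push r3 → mem[0x6e]=0x9c, sp=0x6e
prologue: push r4 → mem[0x6d]=0x7d, sp=0x6d
body[0] xor  r0, r5, r5 → r0=0x00
body[1] sub  r3, r4, #15 → r3=0x6e
body[2] xor  r3, r0, r1 → r3=0x94
body[3] sub  r0, r3, #19 → r0=0x81
body[4] sub  r1, r5, #13 → r1=0x8f
body[5] xor  r0, r2, r5 → r0=0x5b
body[6] sub  r3, r0, #63 → r3=0x1c
body[7] xor  r4, r1, r4 → r4=0xf2
epilogue: pop r4=0x7d, sp=0x6e
epilogue: pop r3=0x9c, sp=0x6f
epilogue: pop r0=0x37, sp=0x70
r0: callee-saved, written=True
r1: caller-saved, written=True
r5: callee-saved, written=False

SURVIVE = r0,r5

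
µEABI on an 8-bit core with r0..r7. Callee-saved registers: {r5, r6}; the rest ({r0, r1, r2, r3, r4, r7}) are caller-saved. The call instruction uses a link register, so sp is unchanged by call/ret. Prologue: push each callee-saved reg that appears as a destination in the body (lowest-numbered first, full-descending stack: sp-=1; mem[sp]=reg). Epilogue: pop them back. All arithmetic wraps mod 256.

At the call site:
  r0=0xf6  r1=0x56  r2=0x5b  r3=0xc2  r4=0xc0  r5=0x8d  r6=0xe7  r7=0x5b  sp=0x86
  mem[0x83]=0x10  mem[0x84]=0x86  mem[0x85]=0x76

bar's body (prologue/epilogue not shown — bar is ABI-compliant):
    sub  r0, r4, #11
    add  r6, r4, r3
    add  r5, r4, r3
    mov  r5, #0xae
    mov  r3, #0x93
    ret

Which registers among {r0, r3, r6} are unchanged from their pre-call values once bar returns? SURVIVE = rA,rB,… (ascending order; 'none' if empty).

SURVIVE = r6

prologue: push r5 -> mem[0x85]=0x8d, sp=0x85
prologue: push r6 -> mem[0x84]=0xe7, sp=0x84
body[0] sub  r0, r4, #11 -> r0=0xb5
body[1] add  r6, r4, r3 -> r6=0x82
body[2] add  r5, r4, r3 -> r5=0x82
body[3] mov  r5, #0xae -> r5=0xae
body[4] mov  r3, #0x93 -> r3=0x93
epilogue: pop r6=0xe7, sp=0x85
epilogue: pop r5=0x8d, sp=0x86
r0: caller-saved, written=True
r3: caller-saved, written=True
r6: callee-saved, written=True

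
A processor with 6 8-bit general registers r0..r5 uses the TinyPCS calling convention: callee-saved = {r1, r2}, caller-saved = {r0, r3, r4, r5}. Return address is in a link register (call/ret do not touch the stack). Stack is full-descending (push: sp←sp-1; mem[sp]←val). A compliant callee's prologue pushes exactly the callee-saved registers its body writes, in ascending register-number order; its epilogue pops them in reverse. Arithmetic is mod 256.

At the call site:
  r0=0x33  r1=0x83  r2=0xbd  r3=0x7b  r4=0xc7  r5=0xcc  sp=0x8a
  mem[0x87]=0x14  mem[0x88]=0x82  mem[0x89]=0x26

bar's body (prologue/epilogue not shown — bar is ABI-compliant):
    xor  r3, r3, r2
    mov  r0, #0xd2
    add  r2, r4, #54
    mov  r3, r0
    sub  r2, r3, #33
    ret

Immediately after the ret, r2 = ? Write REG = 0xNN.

prologue: push r2 -> mem[0x89]=0xbd, sp=0x89
body[0] xor  r3, r3, r2 -> r3=0xc6
body[1] mov  r0, #0xd2 -> r0=0xd2
body[2] add  r2, r4, #54 -> r2=0xfd
body[3] mov  r3, r0 -> r3=0xd2
body[4] sub  r2, r3, #33 -> r2=0xb1
epilogue: pop r2=0xbd, sp=0x8a
r2 is callee-saved -> restored

REG = 0xbd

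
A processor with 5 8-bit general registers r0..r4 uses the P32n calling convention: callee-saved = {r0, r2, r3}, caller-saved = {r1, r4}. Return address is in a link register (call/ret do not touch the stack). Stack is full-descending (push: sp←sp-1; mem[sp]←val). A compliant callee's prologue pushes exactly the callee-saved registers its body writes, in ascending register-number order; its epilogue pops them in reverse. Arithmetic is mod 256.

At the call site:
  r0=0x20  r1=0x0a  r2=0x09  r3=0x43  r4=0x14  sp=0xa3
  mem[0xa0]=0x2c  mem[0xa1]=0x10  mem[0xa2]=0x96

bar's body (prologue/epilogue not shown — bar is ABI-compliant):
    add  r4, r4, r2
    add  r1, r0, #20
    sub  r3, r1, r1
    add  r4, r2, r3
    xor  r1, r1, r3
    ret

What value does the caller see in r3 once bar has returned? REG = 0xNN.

prologue: push r3 → mem[0xa2]=0x43, sp=0xa2
body[0] add  r4, r4, r2 → r4=0x1d
body[1] add  r1, r0, #20 → r1=0x34
body[2] sub  r3, r1, r1 → r3=0x00
body[3] add  r4, r2, r3 → r4=0x09
body[4] xor  r1, r1, r3 → r1=0x34
epilogue: pop r3=0x43, sp=0xa3
r3 is callee-saved → restored

REG = 0x43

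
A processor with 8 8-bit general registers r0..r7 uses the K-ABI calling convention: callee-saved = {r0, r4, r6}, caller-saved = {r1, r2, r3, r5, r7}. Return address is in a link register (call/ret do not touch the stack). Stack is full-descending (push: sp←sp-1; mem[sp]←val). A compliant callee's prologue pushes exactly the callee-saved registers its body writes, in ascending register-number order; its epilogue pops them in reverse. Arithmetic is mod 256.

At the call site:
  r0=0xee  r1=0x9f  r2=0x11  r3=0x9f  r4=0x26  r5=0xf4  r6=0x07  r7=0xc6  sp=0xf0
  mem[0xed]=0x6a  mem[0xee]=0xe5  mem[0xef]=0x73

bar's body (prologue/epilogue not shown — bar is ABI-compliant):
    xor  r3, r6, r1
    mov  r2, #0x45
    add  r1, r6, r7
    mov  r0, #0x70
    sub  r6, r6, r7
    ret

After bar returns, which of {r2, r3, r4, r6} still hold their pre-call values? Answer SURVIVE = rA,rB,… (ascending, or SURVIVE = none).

prologue: push r0 -> mem[0xef]=0xee, sp=0xef
prologue: push r6 -> mem[0xee]=0x07, sp=0xee
body[0] xor  r3, r6, r1 -> r3=0x98
body[1] mov  r2, #0x45 -> r2=0x45
body[2] add  r1, r6, r7 -> r1=0xcd
body[3] mov  r0, #0x70 -> r0=0x70
body[4] sub  r6, r6, r7 -> r6=0x41
epilogue: pop r6=0x07, sp=0xef
epilogue: pop r0=0xee, sp=0xf0
r2: caller-saved, written=True
r3: caller-saved, written=True
r4: callee-saved, written=False
r6: callee-saved, written=True

SURVIVE = r4,r6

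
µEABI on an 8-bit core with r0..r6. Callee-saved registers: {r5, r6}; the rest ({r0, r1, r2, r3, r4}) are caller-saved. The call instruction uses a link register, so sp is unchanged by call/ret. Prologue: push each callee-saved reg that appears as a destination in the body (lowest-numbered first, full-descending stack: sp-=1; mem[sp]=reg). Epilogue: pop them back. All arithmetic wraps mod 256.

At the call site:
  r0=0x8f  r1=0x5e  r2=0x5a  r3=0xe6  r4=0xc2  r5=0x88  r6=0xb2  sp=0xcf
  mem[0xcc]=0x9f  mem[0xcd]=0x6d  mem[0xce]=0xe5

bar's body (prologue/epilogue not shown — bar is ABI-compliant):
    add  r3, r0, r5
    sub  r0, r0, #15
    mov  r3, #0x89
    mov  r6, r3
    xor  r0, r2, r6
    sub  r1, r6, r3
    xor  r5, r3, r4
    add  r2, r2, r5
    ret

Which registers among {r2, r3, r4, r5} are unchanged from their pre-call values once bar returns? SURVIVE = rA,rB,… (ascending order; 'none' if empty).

prologue: push r5 -> mem[0xce]=0x88, sp=0xce
prologue: push r6 -> mem[0xcd]=0xb2, sp=0xcd
body[0] add  r3, r0, r5 -> r3=0x17
body[1] sub  r0, r0, #15 -> r0=0x80
body[2] mov  r3, #0x89 -> r3=0x89
body[3] mov  r6, r3 -> r6=0x89
body[4] xor  r0, r2, r6 -> r0=0xd3
body[5] sub  r1, r6, r3 -> r1=0x00
body[6] xor  r5, r3, r4 -> r5=0x4b
body[7] add  r2, r2, r5 -> r2=0xa5
epilogue: pop r6=0xb2, sp=0xce
epilogue: pop r5=0x88, sp=0xcf
r2: caller-saved, written=True
r3: caller-saved, written=True
r4: caller-saved, written=False
r5: callee-saved, written=True

SURVIVE = r4,r5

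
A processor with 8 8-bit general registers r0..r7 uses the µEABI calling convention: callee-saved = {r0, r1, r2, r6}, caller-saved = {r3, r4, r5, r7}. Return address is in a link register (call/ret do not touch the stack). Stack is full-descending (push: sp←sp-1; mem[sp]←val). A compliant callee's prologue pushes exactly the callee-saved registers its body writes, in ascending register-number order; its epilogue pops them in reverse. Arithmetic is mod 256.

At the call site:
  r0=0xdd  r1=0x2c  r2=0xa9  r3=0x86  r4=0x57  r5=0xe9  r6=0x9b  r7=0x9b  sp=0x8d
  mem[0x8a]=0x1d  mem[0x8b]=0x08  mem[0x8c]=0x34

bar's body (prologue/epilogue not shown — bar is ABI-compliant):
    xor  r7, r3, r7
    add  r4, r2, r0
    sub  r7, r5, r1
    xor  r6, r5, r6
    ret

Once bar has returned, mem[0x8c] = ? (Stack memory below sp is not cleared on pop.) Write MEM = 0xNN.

MEM = 0x9b

prologue: push r6 -> mem[0x8c]=0x9b, sp=0x8c
body[0] xor  r7, r3, r7 -> r7=0x1d
body[1] add  r4, r2, r0 -> r4=0x86
body[2] sub  r7, r5, r1 -> r7=0xbd
body[3] xor  r6, r5, r6 -> r6=0x72
epilogue: pop r6=0x9b, sp=0x8d
prologue pushed ['r6'] at ['0x8c']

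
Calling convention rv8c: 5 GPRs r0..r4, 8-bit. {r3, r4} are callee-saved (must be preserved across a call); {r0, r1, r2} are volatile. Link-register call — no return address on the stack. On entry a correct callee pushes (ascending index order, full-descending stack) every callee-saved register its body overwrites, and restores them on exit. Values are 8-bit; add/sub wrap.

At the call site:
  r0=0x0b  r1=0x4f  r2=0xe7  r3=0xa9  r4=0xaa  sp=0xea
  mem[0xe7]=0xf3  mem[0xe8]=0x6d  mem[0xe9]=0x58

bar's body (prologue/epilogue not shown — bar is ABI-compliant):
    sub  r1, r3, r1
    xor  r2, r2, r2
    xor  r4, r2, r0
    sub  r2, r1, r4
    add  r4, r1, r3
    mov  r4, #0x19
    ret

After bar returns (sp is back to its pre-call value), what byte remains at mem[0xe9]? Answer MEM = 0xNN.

MEM = 0xaa

prologue: push r4 -> mem[0xe9]=0xaa, sp=0xe9
body[0] sub  r1, r3, r1 -> r1=0x5a
body[1] xor  r2, r2, r2 -> r2=0x00
body[2] xor  r4, r2, r0 -> r4=0x0b
body[3] sub  r2, r1, r4 -> r2=0x4f
body[4] add  r4, r1, r3 -> r4=0x03
body[5] mov  r4, #0x19 -> r4=0x19
epilogue: pop r4=0xaa, sp=0xea
prologue pushed ['r4'] at ['0xe9']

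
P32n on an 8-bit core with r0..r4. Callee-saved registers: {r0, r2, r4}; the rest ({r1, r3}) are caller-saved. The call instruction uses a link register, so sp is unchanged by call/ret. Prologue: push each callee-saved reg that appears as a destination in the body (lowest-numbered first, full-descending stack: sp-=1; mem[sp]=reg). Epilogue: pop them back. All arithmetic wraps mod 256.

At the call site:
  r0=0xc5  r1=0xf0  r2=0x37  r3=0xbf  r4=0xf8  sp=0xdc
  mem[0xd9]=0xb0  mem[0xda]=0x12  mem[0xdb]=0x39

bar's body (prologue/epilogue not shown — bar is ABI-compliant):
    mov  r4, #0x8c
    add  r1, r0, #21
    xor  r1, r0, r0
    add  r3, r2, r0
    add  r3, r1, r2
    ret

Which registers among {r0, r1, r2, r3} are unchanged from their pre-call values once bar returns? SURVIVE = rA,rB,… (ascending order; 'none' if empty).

SURVIVE = r0,r2

prologue: push r4 → mem[0xdb]=0xf8, sp=0xdb
body[0] mov  r4, #0x8c → r4=0x8c
body[1] add  r1, r0, #21 → r1=0xda
body[2] xor  r1, r0, r0 → r1=0x00
body[3] add  r3, r2, r0 → r3=0xfc
body[4] add  r3, r1, r2 → r3=0x37
epilogue: pop r4=0xf8, sp=0xdc
r0: callee-saved, written=False
r1: caller-saved, written=True
r2: callee-saved, written=False
r3: caller-saved, written=True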